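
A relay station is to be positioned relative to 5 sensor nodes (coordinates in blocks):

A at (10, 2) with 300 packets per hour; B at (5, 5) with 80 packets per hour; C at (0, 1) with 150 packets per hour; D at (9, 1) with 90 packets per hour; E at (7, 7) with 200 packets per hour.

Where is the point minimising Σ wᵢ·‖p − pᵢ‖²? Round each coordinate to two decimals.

(6.84, 3.22)

The minimiser of Σwᵢ‖p−pᵢ‖² is the weighted centroid p* = (Σwᵢpᵢ)/(Σwᵢ).
Σwᵢ = 820.
Σwᵢxᵢ = 300·10 + 80·5 + 150·0 + 90·9 + 200·7 = 5610.
Σwᵢyᵢ = 300·2 + 80·5 + 150·1 + 90·1 + 200·7 = 2640.
x* = 5610/820 = 6.84, y* = 2640/820 = 3.22.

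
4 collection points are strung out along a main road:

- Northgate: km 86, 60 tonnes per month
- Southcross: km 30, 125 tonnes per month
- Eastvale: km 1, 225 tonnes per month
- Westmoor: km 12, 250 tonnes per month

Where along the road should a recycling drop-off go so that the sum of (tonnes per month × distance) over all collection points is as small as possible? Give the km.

x = 12

For a sum of weighted absolute distances on a line, the optimum is the weighted median (not the mean). Total weight W = 660; half-weight = 330.
Sort by position and accumulate weight:
  km 1 (Eastvale, w=225) → cum 225
  km 12 (Westmoor, w=250) → cum 475  ≥ 330 → median here
  km 30 (Southcross, w=125) → cum 600
  km 86 (Northgate, w=60) → cum 660
Optimal location: km 12.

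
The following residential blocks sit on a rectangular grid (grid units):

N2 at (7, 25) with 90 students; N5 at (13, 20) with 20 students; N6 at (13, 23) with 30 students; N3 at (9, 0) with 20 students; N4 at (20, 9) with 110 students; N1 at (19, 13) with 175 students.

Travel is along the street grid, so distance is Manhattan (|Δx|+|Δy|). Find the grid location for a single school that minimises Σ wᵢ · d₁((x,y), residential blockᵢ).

(19, 13)

Manhattan distance separates: Σwᵢ(|x−xᵢ|+|y−yᵢ|) = Σwᵢ|x−xᵢ| + Σwᵢ|y−yᵢ|, so x and y are optimised independently as 1-D weighted medians.
Total weight W = 445; half = 222.5.
x-coordinate, sorted with cumulative weight:
  x=7 (N2, w=90) cum 90
  x=9 (N3, w=20) cum 110
  x=13 (N5, w=20) cum 130
  x=13 (N6, w=30) cum 160
  x=19 (N1, w=175) cum 335  ← median
  x=20 (N4, w=110) cum 445
⇒ x* = 19
y-coordinate, sorted with cumulative weight:
  y=0 (N3, w=20) cum 20
  y=9 (N4, w=110) cum 130
  y=13 (N1, w=175) cum 305  ← median
  y=20 (N5, w=20) cum 325
  y=23 (N6, w=30) cum 355
  y=25 (N2, w=90) cum 445
⇒ y* = 13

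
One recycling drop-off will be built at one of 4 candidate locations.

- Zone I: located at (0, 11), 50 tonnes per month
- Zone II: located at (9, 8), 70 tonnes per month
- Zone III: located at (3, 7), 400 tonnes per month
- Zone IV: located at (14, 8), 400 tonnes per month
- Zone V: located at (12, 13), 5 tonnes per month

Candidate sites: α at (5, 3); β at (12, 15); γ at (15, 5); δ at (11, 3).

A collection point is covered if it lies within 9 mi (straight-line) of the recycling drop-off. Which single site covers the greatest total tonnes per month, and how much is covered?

δ, covering 870

Coverage radius r = 9 mi; a point is covered iff (Δx)²+(Δy)² ≤ 9² = 81.
  α (5, 3): covers {Zone II, Zone III} → 470
  β (12, 15): covers {Zone II, Zone IV, Zone V} → 475
  γ (15, 5): covers {Zone II, Zone IV, Zone V} → 475
  δ (11, 3): covers {Zone II, Zone III, Zone IV} → 870
Maximum coverage at δ: 870 tonnes per month.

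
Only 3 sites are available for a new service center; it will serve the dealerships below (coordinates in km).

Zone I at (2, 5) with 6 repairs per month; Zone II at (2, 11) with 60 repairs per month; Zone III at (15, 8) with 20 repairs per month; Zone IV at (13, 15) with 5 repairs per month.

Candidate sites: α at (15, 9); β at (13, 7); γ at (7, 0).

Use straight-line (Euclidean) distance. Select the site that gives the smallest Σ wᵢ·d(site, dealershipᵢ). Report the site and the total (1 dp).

β, total 854.1 km

Total weighted distance at each candidate:
  α (15, 9): total = 922.4
  β (13, 7): total = 854.1
  γ (7, 0): total = 1074.5
Minimum is at β with total 854.1 km.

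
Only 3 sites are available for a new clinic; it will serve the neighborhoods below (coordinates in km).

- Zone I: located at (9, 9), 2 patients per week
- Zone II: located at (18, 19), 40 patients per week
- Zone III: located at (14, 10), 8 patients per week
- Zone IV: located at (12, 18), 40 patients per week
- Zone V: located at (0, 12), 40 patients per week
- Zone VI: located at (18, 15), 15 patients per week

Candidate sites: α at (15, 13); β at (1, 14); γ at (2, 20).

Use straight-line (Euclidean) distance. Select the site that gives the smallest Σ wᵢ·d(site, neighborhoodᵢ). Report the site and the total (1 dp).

α, total 1196.7 km

Total weighted distance at each candidate:
  α (15, 13): total = 1196.7
  β (1, 14): total = 1649.6
  γ (2, 20): total = 1781.5
Minimum is at α with total 1196.7 km.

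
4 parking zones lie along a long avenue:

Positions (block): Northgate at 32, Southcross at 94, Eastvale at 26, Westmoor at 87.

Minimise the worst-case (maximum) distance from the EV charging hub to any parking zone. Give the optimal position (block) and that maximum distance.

The 1-center on a line is the midpoint of the two extreme points: leftmost at 26, rightmost at 94.
Optimal location = (26 + 94)/2 = 60; maximum distance = (94 − 26)/2 = 34.

location 60, max distance 34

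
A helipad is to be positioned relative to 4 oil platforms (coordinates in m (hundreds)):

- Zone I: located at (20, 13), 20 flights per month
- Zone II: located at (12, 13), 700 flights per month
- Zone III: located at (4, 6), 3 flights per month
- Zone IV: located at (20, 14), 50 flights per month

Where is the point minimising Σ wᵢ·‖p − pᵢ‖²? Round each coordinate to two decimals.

The minimiser of Σwᵢ‖p−pᵢ‖² is the weighted centroid p* = (Σwᵢpᵢ)/(Σwᵢ).
Σwᵢ = 773.
Σwᵢxᵢ = 20·20 + 700·12 + 3·4 + 50·20 = 9812.
Σwᵢyᵢ = 20·13 + 700·13 + 3·6 + 50·14 = 10078.
x* = 9812/773 = 12.69, y* = 10078/773 = 13.04.

(12.69, 13.04)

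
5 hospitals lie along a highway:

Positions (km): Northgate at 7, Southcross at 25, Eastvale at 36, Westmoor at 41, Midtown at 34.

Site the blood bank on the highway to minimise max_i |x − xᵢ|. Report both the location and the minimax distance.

location 24, max distance 17

The 1-center on a line is the midpoint of the two extreme points: leftmost at 7, rightmost at 41.
Optimal location = (7 + 41)/2 = 24; maximum distance = (41 − 7)/2 = 17.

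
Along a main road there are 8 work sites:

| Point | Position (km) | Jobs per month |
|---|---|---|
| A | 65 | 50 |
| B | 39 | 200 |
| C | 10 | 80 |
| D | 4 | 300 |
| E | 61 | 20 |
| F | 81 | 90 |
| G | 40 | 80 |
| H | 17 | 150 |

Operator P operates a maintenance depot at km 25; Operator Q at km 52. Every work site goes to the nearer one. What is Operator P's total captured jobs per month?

530

The indifferent point is the midpoint (25+52)/2 = 38.5; work sites left of it (closer to Operator P at 25) go to Operator P, those right go to Operator Q.
  D at 4 (w=300) → Operator P
  C at 10 (w=80) → Operator P
  H at 17 (w=150) → Operator P
  B at 39 (w=200) → Operator Q
  G at 40 (w=80) → Operator Q
  E at 61 (w=20) → Operator Q
  A at 65 (w=50) → Operator Q
  F at 81 (w=90) → Operator Q
Operator P captures 530; Operator Q captures 440.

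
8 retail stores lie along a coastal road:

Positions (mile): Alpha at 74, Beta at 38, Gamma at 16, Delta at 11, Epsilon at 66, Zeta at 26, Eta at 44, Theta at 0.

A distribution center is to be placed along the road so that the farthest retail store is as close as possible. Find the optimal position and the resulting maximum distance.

location 37, max distance 37

The 1-center on a line is the midpoint of the two extreme points: leftmost at 0, rightmost at 74.
Optimal location = (0 + 74)/2 = 37; maximum distance = (74 − 0)/2 = 37.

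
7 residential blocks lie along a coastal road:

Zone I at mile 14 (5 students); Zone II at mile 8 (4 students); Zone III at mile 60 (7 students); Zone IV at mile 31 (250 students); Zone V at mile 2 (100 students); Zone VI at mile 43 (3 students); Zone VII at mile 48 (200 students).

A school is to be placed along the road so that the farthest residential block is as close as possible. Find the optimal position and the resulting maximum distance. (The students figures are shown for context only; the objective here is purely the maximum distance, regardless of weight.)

The 1-center on a line is the midpoint of the two extreme points: leftmost at 2, rightmost at 60.
Optimal location = (2 + 60)/2 = 31; maximum distance = (60 − 2)/2 = 29.

location 31, max distance 29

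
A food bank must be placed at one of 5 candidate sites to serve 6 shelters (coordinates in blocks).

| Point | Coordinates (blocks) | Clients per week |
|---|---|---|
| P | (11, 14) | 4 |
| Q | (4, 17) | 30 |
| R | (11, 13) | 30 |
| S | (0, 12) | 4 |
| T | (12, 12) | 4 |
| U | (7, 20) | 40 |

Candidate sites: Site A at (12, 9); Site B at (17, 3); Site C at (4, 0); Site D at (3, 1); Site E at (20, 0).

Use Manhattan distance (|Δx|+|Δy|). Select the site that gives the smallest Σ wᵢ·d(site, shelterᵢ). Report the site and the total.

Total weighted distance at each candidate:
  Site A (12, 9): total = 1366
  Site B (17, 3): total = 2598
  Site C (4, 0): total = 2258
  Site D (3, 1): total = 2250
  Site E (20, 0): total = 3270
Minimum is at Site A with total 1366 blocks.

Site A, total 1366 blocks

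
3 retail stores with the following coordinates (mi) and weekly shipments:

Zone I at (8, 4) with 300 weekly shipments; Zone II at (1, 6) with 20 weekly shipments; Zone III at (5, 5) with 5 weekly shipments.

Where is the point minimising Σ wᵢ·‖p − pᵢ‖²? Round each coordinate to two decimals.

The minimiser of Σwᵢ‖p−pᵢ‖² is the weighted centroid p* = (Σwᵢpᵢ)/(Σwᵢ).
Σwᵢ = 325.
Σwᵢxᵢ = 300·8 + 20·1 + 5·5 = 2445.
Σwᵢyᵢ = 300·4 + 20·6 + 5·5 = 1345.
x* = 2445/325 = 7.52, y* = 1345/325 = 4.14.

(7.52, 4.14)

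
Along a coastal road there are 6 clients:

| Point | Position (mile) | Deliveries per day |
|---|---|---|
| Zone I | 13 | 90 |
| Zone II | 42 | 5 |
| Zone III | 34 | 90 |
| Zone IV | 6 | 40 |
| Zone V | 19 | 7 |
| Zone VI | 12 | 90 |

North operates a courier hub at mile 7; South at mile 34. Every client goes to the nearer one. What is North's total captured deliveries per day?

227

The indifferent point is the midpoint (7+34)/2 = 20.5; clients left of it (closer to North at 7) go to North, those right go to South.
  Zone IV at 6 (w=40) → North
  Zone VI at 12 (w=90) → North
  Zone I at 13 (w=90) → North
  Zone V at 19 (w=7) → North
  Zone III at 34 (w=90) → South
  Zone II at 42 (w=5) → South
North captures 227; South captures 95.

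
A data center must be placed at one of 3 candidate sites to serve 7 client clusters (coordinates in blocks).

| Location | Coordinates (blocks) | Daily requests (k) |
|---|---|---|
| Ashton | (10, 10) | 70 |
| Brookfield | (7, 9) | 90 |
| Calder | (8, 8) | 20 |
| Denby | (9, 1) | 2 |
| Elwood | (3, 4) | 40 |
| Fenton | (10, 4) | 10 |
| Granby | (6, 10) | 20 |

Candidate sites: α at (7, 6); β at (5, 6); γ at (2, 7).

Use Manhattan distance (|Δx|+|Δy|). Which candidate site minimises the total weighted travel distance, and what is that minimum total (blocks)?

α, total 1224 blocks

Total weighted distance at each candidate:
  α (7, 6): total = 1224
  β (5, 6): total = 1528
  γ (2, 7): total = 1976
Minimum is at α with total 1224 blocks.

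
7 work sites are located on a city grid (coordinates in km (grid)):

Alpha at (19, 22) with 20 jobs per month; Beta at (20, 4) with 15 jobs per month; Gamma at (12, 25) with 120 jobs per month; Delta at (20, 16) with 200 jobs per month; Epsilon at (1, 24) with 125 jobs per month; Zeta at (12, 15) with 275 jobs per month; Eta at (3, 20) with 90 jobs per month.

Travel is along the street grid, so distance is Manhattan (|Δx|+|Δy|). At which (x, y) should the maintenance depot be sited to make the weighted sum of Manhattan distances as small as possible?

Manhattan distance separates: Σwᵢ(|x−xᵢ|+|y−yᵢ|) = Σwᵢ|x−xᵢ| + Σwᵢ|y−yᵢ|, so x and y are optimised independently as 1-D weighted medians.
Total weight W = 845; half = 422.5.
x-coordinate, sorted with cumulative weight:
  x=1 (Epsilon, w=125) cum 125
  x=3 (Eta, w=90) cum 215
  x=12 (Gamma, w=120) cum 335
  x=12 (Zeta, w=275) cum 610  ← median
  x=19 (Alpha, w=20) cum 630
  x=20 (Beta, w=15) cum 645
  x=20 (Delta, w=200) cum 845
⇒ x* = 12
y-coordinate, sorted with cumulative weight:
  y=4 (Beta, w=15) cum 15
  y=15 (Zeta, w=275) cum 290
  y=16 (Delta, w=200) cum 490  ← median
  y=20 (Eta, w=90) cum 580
  y=22 (Alpha, w=20) cum 600
  y=24 (Epsilon, w=125) cum 725
  y=25 (Gamma, w=120) cum 845
⇒ y* = 16

(12, 16)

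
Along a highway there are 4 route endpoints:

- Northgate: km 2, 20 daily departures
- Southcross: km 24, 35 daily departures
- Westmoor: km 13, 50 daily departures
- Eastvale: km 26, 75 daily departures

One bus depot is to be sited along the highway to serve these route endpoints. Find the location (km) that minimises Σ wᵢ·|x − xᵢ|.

x = 24

For a sum of weighted absolute distances on a line, the optimum is the weighted median (not the mean). Total weight W = 180; half-weight = 90.
Sort by position and accumulate weight:
  km 2 (Northgate, w=20) → cum 20
  km 13 (Westmoor, w=50) → cum 70
  km 24 (Southcross, w=35) → cum 105  ≥ 90 → median here
  km 26 (Eastvale, w=75) → cum 180
Optimal location: km 24.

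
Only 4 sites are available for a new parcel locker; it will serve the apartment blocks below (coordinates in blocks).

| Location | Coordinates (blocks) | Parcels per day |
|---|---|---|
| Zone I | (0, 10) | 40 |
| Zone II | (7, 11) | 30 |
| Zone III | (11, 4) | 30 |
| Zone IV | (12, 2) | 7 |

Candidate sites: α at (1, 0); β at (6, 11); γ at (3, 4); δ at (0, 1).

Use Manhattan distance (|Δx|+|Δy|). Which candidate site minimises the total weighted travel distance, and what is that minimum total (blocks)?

β, total 775 blocks

Total weighted distance at each candidate:
  α (1, 0): total = 1461
  β (6, 11): total = 775
  γ (3, 4): total = 1007
  δ (0, 1): total = 1381
Minimum is at β with total 775 blocks.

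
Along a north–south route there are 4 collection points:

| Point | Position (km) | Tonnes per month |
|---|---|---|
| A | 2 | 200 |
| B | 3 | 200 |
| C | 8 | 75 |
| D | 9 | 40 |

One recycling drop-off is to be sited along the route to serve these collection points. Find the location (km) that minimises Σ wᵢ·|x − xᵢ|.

For a sum of weighted absolute distances on a line, the optimum is the weighted median (not the mean). Total weight W = 515; half-weight = 257.5.
Sort by position and accumulate weight:
  km 2 (A, w=200) → cum 200
  km 3 (B, w=200) → cum 400  ≥ 257.5 → median here
  km 8 (C, w=75) → cum 475
  km 9 (D, w=40) → cum 515
Optimal location: km 3.

x = 3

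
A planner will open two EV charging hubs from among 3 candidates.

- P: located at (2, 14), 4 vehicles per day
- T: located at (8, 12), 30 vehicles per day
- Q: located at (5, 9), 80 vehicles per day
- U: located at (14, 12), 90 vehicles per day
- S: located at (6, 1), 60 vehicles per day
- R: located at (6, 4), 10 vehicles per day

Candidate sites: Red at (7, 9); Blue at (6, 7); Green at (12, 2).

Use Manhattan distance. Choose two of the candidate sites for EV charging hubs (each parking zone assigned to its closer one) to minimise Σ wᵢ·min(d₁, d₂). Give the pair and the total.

{Red, Blue}, total 1610

Evaluate every pair (each demand assigned to the nearer of the two):
  {Red, Blue}: total = 1610
  {Red, Green}: total = 1700
  {Blue, Green}: total = 1964
Best pair: {Red, Blue} with total 1610.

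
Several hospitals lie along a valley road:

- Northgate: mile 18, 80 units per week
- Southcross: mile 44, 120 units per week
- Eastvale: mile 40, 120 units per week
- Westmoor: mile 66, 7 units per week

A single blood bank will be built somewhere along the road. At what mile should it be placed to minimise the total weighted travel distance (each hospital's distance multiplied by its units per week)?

For a sum of weighted absolute distances on a line, the optimum is the weighted median (not the mean). Total weight W = 327; half-weight = 163.5.
Sort by position and accumulate weight:
  mile 18 (Northgate, w=80) → cum 80
  mile 40 (Eastvale, w=120) → cum 200  ≥ 163.5 → median here
  mile 44 (Southcross, w=120) → cum 320
  mile 66 (Westmoor, w=7) → cum 327
Optimal location: mile 40.

x = 40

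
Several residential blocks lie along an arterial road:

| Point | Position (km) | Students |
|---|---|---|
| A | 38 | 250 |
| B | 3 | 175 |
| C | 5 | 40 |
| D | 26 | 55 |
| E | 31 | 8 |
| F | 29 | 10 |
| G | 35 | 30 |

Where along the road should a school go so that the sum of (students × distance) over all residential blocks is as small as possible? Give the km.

For a sum of weighted absolute distances on a line, the optimum is the weighted median (not the mean). Total weight W = 568; half-weight = 284.
Sort by position and accumulate weight:
  km 3 (B, w=175) → cum 175
  km 5 (C, w=40) → cum 215
  km 26 (D, w=55) → cum 270
  km 29 (F, w=10) → cum 280
  km 31 (E, w=8) → cum 288  ≥ 284 → median here
  km 35 (G, w=30) → cum 318
  km 38 (A, w=250) → cum 568
Optimal location: km 31.

x = 31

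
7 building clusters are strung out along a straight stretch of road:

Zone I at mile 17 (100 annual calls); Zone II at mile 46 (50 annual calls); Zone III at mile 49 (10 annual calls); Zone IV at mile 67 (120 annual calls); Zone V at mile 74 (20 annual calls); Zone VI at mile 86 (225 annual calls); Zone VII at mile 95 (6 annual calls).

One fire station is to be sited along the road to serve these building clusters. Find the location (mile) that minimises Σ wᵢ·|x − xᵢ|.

x = 67

For a sum of weighted absolute distances on a line, the optimum is the weighted median (not the mean). Total weight W = 531; half-weight = 265.5.
Sort by position and accumulate weight:
  mile 17 (Zone I, w=100) → cum 100
  mile 46 (Zone II, w=50) → cum 150
  mile 49 (Zone III, w=10) → cum 160
  mile 67 (Zone IV, w=120) → cum 280  ≥ 265.5 → median here
  mile 74 (Zone V, w=20) → cum 300
  mile 86 (Zone VI, w=225) → cum 525
  mile 95 (Zone VII, w=6) → cum 531
Optimal location: mile 67.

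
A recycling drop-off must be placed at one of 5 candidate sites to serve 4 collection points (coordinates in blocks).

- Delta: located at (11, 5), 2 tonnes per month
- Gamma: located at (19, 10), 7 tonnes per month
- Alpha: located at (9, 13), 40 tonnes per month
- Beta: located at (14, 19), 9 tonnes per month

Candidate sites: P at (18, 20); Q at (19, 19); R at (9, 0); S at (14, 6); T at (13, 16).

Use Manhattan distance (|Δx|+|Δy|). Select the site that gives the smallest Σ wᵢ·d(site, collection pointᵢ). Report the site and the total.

T, total 426 blocks

Total weighted distance at each candidate:
  P (18, 20): total = 806
  Q (19, 19): total = 792
  R (9, 0): total = 890
  S (14, 6): total = 668
  T (13, 16): total = 426
Minimum is at T with total 426 blocks.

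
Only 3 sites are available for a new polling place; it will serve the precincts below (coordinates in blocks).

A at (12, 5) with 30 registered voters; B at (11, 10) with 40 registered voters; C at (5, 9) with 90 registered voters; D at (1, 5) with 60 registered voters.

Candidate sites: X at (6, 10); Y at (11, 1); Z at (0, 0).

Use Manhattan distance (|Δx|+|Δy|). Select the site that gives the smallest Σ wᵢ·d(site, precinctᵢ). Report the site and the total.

Total weighted distance at each candidate:
  X (6, 10): total = 1310
  Y (11, 1): total = 2610
  Z (0, 0): total = 2970
Minimum is at X with total 1310 blocks.

X, total 1310 blocks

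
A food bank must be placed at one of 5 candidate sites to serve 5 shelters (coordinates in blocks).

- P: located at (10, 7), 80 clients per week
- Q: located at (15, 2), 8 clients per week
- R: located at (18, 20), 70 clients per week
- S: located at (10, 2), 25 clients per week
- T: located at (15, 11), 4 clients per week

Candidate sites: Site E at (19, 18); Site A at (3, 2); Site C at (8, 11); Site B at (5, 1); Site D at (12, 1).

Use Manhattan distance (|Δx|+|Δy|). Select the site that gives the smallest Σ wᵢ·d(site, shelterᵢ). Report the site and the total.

Site C, total 2241 blocks

Total weighted distance at each candidate:
  Site E (19, 18): total = 2639
  Site A (3, 2): total = 3625
  Site C (8, 11): total = 2241
  Site B (5, 1): total = 3438
  Site D (12, 1): total = 2549
Minimum is at Site C with total 2241 blocks.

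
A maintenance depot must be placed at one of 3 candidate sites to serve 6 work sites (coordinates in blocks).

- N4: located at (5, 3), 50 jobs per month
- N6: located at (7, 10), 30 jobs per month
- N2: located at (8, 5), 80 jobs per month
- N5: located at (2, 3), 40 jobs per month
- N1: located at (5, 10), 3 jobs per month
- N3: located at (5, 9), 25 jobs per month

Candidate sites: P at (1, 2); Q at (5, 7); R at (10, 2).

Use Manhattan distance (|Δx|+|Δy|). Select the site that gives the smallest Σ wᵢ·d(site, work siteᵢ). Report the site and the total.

Q, total 1089 blocks

Total weighted distance at each candidate:
  P (1, 2): total = 1861
  Q (5, 7): total = 1089
  R (10, 2): total = 1729
Minimum is at Q with total 1089 blocks.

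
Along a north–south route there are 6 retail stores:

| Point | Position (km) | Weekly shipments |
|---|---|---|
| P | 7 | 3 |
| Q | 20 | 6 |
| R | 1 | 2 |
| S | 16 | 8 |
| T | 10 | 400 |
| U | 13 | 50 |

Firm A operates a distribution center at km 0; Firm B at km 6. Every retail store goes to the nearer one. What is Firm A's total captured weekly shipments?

2

The indifferent point is the midpoint (0+6)/2 = 3; retail stores left of it (closer to Firm A at 0) go to Firm A, those right go to Firm B.
  R at 1 (w=2) → Firm A
  P at 7 (w=3) → Firm B
  T at 10 (w=400) → Firm B
  U at 13 (w=50) → Firm B
  S at 16 (w=8) → Firm B
  Q at 20 (w=6) → Firm B
Firm A captures 2; Firm B captures 467.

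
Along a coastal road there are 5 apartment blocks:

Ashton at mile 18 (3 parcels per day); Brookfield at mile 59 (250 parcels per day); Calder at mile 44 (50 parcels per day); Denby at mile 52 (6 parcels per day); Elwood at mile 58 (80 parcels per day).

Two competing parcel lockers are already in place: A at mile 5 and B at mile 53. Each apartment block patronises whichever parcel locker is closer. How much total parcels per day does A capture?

The indifferent point is the midpoint (5+53)/2 = 29; apartment blocks left of it (closer to A at 5) go to A, those right go to B.
  Ashton at 18 (w=3) → A
  Calder at 44 (w=50) → B
  Denby at 52 (w=6) → B
  Elwood at 58 (w=80) → B
  Brookfield at 59 (w=250) → B
A captures 3; B captures 386.

3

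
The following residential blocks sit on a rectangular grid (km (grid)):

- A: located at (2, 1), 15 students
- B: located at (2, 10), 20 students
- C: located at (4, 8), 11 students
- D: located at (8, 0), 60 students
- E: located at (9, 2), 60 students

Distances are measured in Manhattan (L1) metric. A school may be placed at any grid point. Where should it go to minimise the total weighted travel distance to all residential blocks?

(8, 2)

Manhattan distance separates: Σwᵢ(|x−xᵢ|+|y−yᵢ|) = Σwᵢ|x−xᵢ| + Σwᵢ|y−yᵢ|, so x and y are optimised independently as 1-D weighted medians.
Total weight W = 166; half = 83.
x-coordinate, sorted with cumulative weight:
  x=2 (A, w=15) cum 15
  x=2 (B, w=20) cum 35
  x=4 (C, w=11) cum 46
  x=8 (D, w=60) cum 106  ← median
  x=9 (E, w=60) cum 166
⇒ x* = 8
y-coordinate, sorted with cumulative weight:
  y=0 (D, w=60) cum 60
  y=1 (A, w=15) cum 75
  y=2 (E, w=60) cum 135  ← median
  y=8 (C, w=11) cum 146
  y=10 (B, w=20) cum 166
⇒ y* = 2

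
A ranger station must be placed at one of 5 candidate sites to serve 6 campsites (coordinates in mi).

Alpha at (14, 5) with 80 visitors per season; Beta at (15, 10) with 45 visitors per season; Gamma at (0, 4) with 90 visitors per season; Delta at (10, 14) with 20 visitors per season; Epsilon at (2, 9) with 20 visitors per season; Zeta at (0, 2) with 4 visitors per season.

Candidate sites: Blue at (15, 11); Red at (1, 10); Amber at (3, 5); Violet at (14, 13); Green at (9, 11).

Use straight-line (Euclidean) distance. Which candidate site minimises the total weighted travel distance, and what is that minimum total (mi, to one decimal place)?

Amber, total 2077.1 mi

Total weighted distance at each candidate:
  Blue (15, 11): total = 2471.0
  Red (1, 10): total = 2549.2
  Amber (3, 5): total = 2077.1
  Violet (14, 13): total = 2686.9
  Green (9, 11): total = 2184.5
Minimum is at Amber with total 2077.1 mi.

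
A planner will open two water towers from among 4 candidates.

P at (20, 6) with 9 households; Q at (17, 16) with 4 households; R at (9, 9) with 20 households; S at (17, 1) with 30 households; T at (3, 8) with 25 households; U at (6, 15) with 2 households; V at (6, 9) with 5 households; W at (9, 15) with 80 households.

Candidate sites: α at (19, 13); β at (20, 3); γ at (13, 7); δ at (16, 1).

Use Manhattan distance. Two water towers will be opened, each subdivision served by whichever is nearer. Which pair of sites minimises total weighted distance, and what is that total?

Evaluate every pair (each demand assigned to the nearer of the two):
  {γ, δ}: total = 1584
  {β, γ}: total = 1659
  {α, γ}: total = 1822
  {α, δ}: total = 1977
  {α, β}: total = 2077
  {β, δ}: total = 2739
Best pair: {γ, δ} with total 1584.

{γ, δ}, total 1584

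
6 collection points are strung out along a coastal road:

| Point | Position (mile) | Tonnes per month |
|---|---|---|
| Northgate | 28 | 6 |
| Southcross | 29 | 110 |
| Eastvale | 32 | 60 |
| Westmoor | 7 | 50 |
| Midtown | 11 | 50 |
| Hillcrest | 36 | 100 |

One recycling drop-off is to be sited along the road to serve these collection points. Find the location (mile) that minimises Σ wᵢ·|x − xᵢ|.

For a sum of weighted absolute distances on a line, the optimum is the weighted median (not the mean). Total weight W = 376; half-weight = 188.
Sort by position and accumulate weight:
  mile 7 (Westmoor, w=50) → cum 50
  mile 11 (Midtown, w=50) → cum 100
  mile 28 (Northgate, w=6) → cum 106
  mile 29 (Southcross, w=110) → cum 216  ≥ 188 → median here
  mile 32 (Eastvale, w=60) → cum 276
  mile 36 (Hillcrest, w=100) → cum 376
Optimal location: mile 29.

x = 29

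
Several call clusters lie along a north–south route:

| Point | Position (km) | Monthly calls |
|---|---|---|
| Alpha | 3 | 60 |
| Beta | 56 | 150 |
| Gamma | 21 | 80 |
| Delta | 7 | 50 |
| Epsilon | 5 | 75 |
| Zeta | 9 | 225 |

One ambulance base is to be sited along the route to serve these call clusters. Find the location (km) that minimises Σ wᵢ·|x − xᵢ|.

x = 9

For a sum of weighted absolute distances on a line, the optimum is the weighted median (not the mean). Total weight W = 640; half-weight = 320.
Sort by position and accumulate weight:
  km 3 (Alpha, w=60) → cum 60
  km 5 (Epsilon, w=75) → cum 135
  km 7 (Delta, w=50) → cum 185
  km 9 (Zeta, w=225) → cum 410  ≥ 320 → median here
  km 21 (Gamma, w=80) → cum 490
  km 56 (Beta, w=150) → cum 640
Optimal location: km 9.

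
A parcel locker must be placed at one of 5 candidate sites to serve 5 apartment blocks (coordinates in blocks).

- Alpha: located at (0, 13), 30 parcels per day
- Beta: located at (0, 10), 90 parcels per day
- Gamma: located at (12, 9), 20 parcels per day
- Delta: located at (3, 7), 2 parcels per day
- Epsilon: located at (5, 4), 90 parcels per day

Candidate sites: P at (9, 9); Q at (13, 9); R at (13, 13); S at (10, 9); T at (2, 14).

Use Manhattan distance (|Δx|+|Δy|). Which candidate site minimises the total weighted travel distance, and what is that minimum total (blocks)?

T, total 2116 blocks

Total weighted distance at each candidate:
  P (9, 9): total = 2176
  Q (13, 9): total = 2984
  R (13, 13): total = 3492
  S (10, 9): total = 2368
  T (2, 14): total = 2116
Minimum is at T with total 2116 blocks.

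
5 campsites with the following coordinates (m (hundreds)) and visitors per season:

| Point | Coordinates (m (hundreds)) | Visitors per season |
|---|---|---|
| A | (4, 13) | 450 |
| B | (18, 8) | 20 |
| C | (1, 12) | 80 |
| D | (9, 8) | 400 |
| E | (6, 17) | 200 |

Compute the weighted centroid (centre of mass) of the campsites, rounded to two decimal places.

The minimiser of Σwᵢ‖p−pᵢ‖² is the weighted centroid p* = (Σwᵢpᵢ)/(Σwᵢ).
Σwᵢ = 1150.
Σwᵢxᵢ = 450·4 + 20·18 + 80·1 + 400·9 + 200·6 = 7040.
Σwᵢyᵢ = 450·13 + 20·8 + 80·12 + 400·8 + 200·17 = 13570.
x* = 7040/1150 = 6.12, y* = 13570/1150 = 11.80.

(6.12, 11.80)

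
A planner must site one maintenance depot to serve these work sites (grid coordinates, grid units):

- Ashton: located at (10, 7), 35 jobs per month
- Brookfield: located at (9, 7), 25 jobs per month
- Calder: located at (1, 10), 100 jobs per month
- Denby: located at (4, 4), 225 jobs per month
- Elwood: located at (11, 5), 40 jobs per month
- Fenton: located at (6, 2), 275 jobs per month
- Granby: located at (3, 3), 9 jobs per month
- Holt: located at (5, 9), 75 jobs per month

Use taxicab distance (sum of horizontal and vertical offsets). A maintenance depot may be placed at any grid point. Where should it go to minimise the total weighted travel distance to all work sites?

Manhattan distance separates: Σwᵢ(|x−xᵢ|+|y−yᵢ|) = Σwᵢ|x−xᵢ| + Σwᵢ|y−yᵢ|, so x and y are optimised independently as 1-D weighted medians.
Total weight W = 784; half = 392.
x-coordinate, sorted with cumulative weight:
  x=1 (Calder, w=100) cum 100
  x=3 (Granby, w=9) cum 109
  x=4 (Denby, w=225) cum 334
  x=5 (Holt, w=75) cum 409  ← median
  x=6 (Fenton, w=275) cum 684
  x=9 (Brookfield, w=25) cum 709
  x=10 (Ashton, w=35) cum 744
  x=11 (Elwood, w=40) cum 784
⇒ x* = 5
y-coordinate, sorted with cumulative weight:
  y=2 (Fenton, w=275) cum 275
  y=3 (Granby, w=9) cum 284
  y=4 (Denby, w=225) cum 509  ← median
  y=5 (Elwood, w=40) cum 549
  y=7 (Ashton, w=35) cum 584
  y=7 (Brookfield, w=25) cum 609
  y=9 (Holt, w=75) cum 684
  y=10 (Calder, w=100) cum 784
⇒ y* = 4

(5, 4)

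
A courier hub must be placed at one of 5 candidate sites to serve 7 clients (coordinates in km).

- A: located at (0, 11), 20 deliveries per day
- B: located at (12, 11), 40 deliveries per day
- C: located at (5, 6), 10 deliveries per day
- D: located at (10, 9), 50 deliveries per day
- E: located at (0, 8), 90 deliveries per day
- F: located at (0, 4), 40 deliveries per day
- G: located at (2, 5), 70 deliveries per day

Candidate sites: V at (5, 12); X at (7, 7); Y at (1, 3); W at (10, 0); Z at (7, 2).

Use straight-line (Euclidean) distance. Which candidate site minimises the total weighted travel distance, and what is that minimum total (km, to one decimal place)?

Total weighted distance at each candidate:
  V (5, 12): total = 2223.1
  X (7, 7): total = 1938.0
  Y (1, 3): total = 1968.1
  W (10, 0): total = 3516.4
  Z (7, 2): total = 2594.5
Minimum is at X with total 1938.0 km.

X, total 1938.0 km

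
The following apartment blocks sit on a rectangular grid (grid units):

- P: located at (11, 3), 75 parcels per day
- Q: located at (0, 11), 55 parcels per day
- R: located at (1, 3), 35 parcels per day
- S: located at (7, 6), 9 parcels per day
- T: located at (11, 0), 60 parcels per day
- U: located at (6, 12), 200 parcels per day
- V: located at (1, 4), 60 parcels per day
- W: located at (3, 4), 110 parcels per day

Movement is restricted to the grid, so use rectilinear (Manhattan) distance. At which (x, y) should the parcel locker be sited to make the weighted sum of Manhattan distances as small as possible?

Manhattan distance separates: Σwᵢ(|x−xᵢ|+|y−yᵢ|) = Σwᵢ|x−xᵢ| + Σwᵢ|y−yᵢ|, so x and y are optimised independently as 1-D weighted medians.
Total weight W = 604; half = 302.
x-coordinate, sorted with cumulative weight:
  x=0 (Q, w=55) cum 55
  x=1 (R, w=35) cum 90
  x=1 (V, w=60) cum 150
  x=3 (W, w=110) cum 260
  x=6 (U, w=200) cum 460  ← median
  x=7 (S, w=9) cum 469
  x=11 (P, w=75) cum 544
  x=11 (T, w=60) cum 604
⇒ x* = 6
y-coordinate, sorted with cumulative weight:
  y=0 (T, w=60) cum 60
  y=3 (P, w=75) cum 135
  y=3 (R, w=35) cum 170
  y=4 (V, w=60) cum 230
  y=4 (W, w=110) cum 340  ← median
  y=6 (S, w=9) cum 349
  y=11 (Q, w=55) cum 404
  y=12 (U, w=200) cum 604
⇒ y* = 4

(6, 4)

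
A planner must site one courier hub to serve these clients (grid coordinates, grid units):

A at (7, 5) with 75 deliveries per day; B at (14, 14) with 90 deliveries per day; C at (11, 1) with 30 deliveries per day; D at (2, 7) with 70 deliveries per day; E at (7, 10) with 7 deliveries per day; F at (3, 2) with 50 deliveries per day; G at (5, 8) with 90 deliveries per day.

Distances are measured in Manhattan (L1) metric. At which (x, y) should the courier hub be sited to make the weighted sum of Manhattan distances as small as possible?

Manhattan distance separates: Σwᵢ(|x−xᵢ|+|y−yᵢ|) = Σwᵢ|x−xᵢ| + Σwᵢ|y−yᵢ|, so x and y are optimised independently as 1-D weighted medians.
Total weight W = 412; half = 206.
x-coordinate, sorted with cumulative weight:
  x=2 (D, w=70) cum 70
  x=3 (F, w=50) cum 120
  x=5 (G, w=90) cum 210  ← median
  x=7 (A, w=75) cum 285
  x=7 (E, w=7) cum 292
  x=11 (C, w=30) cum 322
  x=14 (B, w=90) cum 412
⇒ x* = 5
y-coordinate, sorted with cumulative weight:
  y=1 (C, w=30) cum 30
  y=2 (F, w=50) cum 80
  y=5 (A, w=75) cum 155
  y=7 (D, w=70) cum 225  ← median
  y=8 (G, w=90) cum 315
  y=10 (E, w=7) cum 322
  y=14 (B, w=90) cum 412
⇒ y* = 7

(5, 7)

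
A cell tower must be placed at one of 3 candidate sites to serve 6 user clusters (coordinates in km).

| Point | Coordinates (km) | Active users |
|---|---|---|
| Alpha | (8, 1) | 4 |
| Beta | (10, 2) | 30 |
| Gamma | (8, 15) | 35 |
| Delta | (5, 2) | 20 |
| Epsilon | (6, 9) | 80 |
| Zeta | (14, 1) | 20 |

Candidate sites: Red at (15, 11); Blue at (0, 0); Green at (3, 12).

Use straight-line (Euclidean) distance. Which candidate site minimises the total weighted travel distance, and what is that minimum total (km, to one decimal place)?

Green, total 1473.1 km

Total weighted distance at each candidate:
  Red (15, 11): total = 1847.5
  Blue (0, 0): total = 2186.9
  Green (3, 12): total = 1473.1
Minimum is at Green with total 1473.1 km.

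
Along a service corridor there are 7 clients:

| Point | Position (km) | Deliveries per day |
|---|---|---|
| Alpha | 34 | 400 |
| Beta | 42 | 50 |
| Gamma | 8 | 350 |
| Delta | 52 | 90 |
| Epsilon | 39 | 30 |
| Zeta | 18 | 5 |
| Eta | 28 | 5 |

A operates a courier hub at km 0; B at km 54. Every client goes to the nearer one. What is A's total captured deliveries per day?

355

The indifferent point is the midpoint (0+54)/2 = 27; clients left of it (closer to A at 0) go to A, those right go to B.
  Gamma at 8 (w=350) → A
  Zeta at 18 (w=5) → A
  Eta at 28 (w=5) → B
  Alpha at 34 (w=400) → B
  Epsilon at 39 (w=30) → B
  Beta at 42 (w=50) → B
  Delta at 52 (w=90) → B
A captures 355; B captures 575.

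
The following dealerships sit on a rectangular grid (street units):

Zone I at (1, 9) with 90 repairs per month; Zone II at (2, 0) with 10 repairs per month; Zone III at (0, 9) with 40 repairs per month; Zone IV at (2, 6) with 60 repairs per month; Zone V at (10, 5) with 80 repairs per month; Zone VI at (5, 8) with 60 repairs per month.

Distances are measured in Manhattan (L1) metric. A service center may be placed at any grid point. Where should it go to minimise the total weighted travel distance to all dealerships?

(2, 8)

Manhattan distance separates: Σwᵢ(|x−xᵢ|+|y−yᵢ|) = Σwᵢ|x−xᵢ| + Σwᵢ|y−yᵢ|, so x and y are optimised independently as 1-D weighted medians.
Total weight W = 340; half = 170.
x-coordinate, sorted with cumulative weight:
  x=0 (Zone III, w=40) cum 40
  x=1 (Zone I, w=90) cum 130
  x=2 (Zone II, w=10) cum 140
  x=2 (Zone IV, w=60) cum 200  ← median
  x=5 (Zone VI, w=60) cum 260
  x=10 (Zone V, w=80) cum 340
⇒ x* = 2
y-coordinate, sorted with cumulative weight:
  y=0 (Zone II, w=10) cum 10
  y=5 (Zone V, w=80) cum 90
  y=6 (Zone IV, w=60) cum 150
  y=8 (Zone VI, w=60) cum 210  ← median
  y=9 (Zone I, w=90) cum 300
  y=9 (Zone III, w=40) cum 340
⇒ y* = 8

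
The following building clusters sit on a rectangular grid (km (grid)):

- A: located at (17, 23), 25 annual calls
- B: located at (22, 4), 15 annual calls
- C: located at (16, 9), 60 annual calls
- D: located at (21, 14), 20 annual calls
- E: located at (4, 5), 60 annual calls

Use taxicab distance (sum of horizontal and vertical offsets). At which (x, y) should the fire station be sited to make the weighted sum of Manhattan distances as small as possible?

Manhattan distance separates: Σwᵢ(|x−xᵢ|+|y−yᵢ|) = Σwᵢ|x−xᵢ| + Σwᵢ|y−yᵢ|, so x and y are optimised independently as 1-D weighted medians.
Total weight W = 180; half = 90.
x-coordinate, sorted with cumulative weight:
  x=4 (E, w=60) cum 60
  x=16 (C, w=60) cum 120  ← median
  x=17 (A, w=25) cum 145
  x=21 (D, w=20) cum 165
  x=22 (B, w=15) cum 180
⇒ x* = 16
y-coordinate, sorted with cumulative weight:
  y=4 (B, w=15) cum 15
  y=5 (E, w=60) cum 75
  y=9 (C, w=60) cum 135  ← median
  y=14 (D, w=20) cum 155
  y=23 (A, w=25) cum 180
⇒ y* = 9

(16, 9)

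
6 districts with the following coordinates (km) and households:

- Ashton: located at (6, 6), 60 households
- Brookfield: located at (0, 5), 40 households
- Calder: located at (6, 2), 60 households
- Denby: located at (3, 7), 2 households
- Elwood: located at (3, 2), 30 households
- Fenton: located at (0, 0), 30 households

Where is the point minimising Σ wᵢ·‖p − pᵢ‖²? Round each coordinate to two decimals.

The minimiser of Σwᵢ‖p−pᵢ‖² is the weighted centroid p* = (Σwᵢpᵢ)/(Σwᵢ).
Σwᵢ = 222.
Σwᵢxᵢ = 60·6 + 40·0 + 60·6 + 2·3 + 30·3 + 30·0 = 816.
Σwᵢyᵢ = 60·6 + 40·5 + 60·2 + 2·7 + 30·2 + 30·0 = 754.
x* = 816/222 = 3.68, y* = 754/222 = 3.40.

(3.68, 3.40)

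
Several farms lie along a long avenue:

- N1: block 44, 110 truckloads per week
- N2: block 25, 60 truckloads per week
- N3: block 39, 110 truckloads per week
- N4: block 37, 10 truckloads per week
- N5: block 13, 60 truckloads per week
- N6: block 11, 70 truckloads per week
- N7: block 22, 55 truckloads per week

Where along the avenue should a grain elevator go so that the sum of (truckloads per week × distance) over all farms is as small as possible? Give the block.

For a sum of weighted absolute distances on a line, the optimum is the weighted median (not the mean). Total weight W = 475; half-weight = 237.5.
Sort by position and accumulate weight:
  block 11 (N6, w=70) → cum 70
  block 13 (N5, w=60) → cum 130
  block 22 (N7, w=55) → cum 185
  block 25 (N2, w=60) → cum 245  ≥ 237.5 → median here
  block 37 (N4, w=10) → cum 255
  block 39 (N3, w=110) → cum 365
  block 44 (N1, w=110) → cum 475
Optimal location: block 25.

x = 25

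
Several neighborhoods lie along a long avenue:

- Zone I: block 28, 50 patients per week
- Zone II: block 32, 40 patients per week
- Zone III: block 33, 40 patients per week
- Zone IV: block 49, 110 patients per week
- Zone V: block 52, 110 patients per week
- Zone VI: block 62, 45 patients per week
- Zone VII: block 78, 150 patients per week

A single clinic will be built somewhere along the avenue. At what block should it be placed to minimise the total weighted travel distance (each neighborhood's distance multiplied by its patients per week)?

For a sum of weighted absolute distances on a line, the optimum is the weighted median (not the mean). Total weight W = 545; half-weight = 272.5.
Sort by position and accumulate weight:
  block 28 (Zone I, w=50) → cum 50
  block 32 (Zone II, w=40) → cum 90
  block 33 (Zone III, w=40) → cum 130
  block 49 (Zone IV, w=110) → cum 240
  block 52 (Zone V, w=110) → cum 350  ≥ 272.5 → median here
  block 62 (Zone VI, w=45) → cum 395
  block 78 (Zone VII, w=150) → cum 545
Optimal location: block 52.

x = 52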